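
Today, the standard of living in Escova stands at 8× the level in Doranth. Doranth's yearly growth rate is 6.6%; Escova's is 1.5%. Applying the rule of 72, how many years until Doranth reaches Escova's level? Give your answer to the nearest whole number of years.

≈ 42 years

Doranth gains on Escova at 6.6% − 1.5% = 5.1 points a year.
At that relative rate the gap halves every 72/5.1 ≈ 14.12 years.
An 8× gap closes after 3 halvings: 3 × 14.12 ≈ 42 years.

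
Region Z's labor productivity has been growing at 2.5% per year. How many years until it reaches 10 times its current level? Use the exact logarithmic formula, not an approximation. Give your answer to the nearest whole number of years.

93 years

t = ln(10) / ln(1 + 0.025) = 2.3026 / 0.024693 ≈ 93.25.
≈ 93 years.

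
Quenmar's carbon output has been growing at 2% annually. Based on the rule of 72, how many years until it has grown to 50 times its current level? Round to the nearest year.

roughly 203 years

At 2% it doubles every 72/2 ≈ 36.00 years.
Reaching 50× takes log₂(50) ≈ 5.64 doublings.
5.64 × 36.00 ≈ 203 years.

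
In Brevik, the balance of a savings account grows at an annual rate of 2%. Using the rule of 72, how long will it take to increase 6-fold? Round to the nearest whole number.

around 93 years

At 2% it doubles every 72/2 ≈ 36.00 years.
Reaching 6× takes log₂(6) ≈ 2.58 doublings.
2.58 × 36.00 ≈ 93 years.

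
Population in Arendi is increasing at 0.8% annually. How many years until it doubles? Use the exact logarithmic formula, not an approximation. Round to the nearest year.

87 years

t = ln(2) / ln(1 + 0.008) = 0.6931 / 0.007968 ≈ 86.99.
≈ 87 years.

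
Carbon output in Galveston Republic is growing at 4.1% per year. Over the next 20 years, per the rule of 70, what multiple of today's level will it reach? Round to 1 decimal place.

2.3 times

Doubling time ≈ 70/4.1 = 17.07 years.
20 years / 17.07 ≈ 1.17 doublings → factor 2^1.17 ≈ 2.3.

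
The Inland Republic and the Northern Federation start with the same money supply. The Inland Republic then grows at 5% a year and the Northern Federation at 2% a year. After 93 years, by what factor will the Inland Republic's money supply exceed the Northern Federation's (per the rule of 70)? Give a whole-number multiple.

16 times

the Inland Republic pulls ahead at 3 pp per year, so the ratio doubles every 70/3 ≈ 23.33 years.
In 93 years that's 3.99 doublings: 2^3.99 ≈ 16.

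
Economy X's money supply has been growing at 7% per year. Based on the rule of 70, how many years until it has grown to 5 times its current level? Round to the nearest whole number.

At 7% it doubles every 70/7 ≈ 10.00 years.
Reaching 5× takes log₂(5) ≈ 2.32 doublings.
2.32 × 10.00 ≈ 23 years.

about 23 years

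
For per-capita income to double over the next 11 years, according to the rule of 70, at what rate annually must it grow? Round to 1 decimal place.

70 / 11 ≈ 6.36, so about 6.4% annually.

≈ 6.4%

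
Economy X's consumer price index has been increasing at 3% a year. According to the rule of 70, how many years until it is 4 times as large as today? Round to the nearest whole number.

At 3% it doubles every 70/3 ≈ 23.33 years.
4× is 2 doublings, so 2 × 23.33 ≈ 47 years.

around 47 years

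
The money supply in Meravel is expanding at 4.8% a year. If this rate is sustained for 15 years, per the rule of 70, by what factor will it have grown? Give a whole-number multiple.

Doubling time ≈ 70/4.8 = 14.58 years.
15/14.58 ≈ 1 doubling, so about 2^1 = 2×.

2 times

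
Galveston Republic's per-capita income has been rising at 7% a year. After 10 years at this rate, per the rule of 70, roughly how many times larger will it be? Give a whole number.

At 7% one doubling takes ≈ 10.00 years; 10 years is 1 of them, so ×2.

approximately 2 times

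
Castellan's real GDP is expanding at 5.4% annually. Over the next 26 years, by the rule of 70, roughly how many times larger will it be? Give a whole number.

70/5.4 ≈ 12.96 years per doubling.
26 years fits 2 doublings: 2^2 = 4.

approximately 4 times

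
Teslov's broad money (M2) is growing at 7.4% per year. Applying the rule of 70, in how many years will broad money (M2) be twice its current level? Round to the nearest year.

≈ 9 years

70/7.4 ≈ 9.46, so it doubles roughly every 9 years.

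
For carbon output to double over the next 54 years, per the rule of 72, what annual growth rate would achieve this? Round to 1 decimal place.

around 1.3% annually

72 / 54 ≈ 1.33, so about 1.3% annually.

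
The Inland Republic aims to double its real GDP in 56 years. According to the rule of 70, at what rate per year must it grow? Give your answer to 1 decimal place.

70 / 56 ≈ 1.25, so about 1.3% per year.

about 1.3%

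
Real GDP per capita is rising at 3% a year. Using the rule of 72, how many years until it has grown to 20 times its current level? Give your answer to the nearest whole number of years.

One doubling takes 72/3 = 24.00 years.
20× is log₂ 20 ≈ 4.32 doublings, so ≈ 4.32 × 24.00 = 104 years.

about 104 years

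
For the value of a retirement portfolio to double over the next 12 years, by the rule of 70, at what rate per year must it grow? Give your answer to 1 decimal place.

5.8% per year

70 / 12 ≈ 5.83, so about 5.8% per year.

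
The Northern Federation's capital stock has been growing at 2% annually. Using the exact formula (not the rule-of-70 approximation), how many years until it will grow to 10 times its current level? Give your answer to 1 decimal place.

t = ln(10) / ln(1 + 0.02) = 2.3026 / 0.019803 ≈ 116.28.

116.3 years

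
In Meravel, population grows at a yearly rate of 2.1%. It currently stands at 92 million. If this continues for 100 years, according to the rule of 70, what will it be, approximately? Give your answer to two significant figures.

It doubles every 70/2.1 ≈ 33.33 years, so 100 years is 3.00 doublings.
2^3.00 ≈ 8.00; 92 × 8.00 ≈ 740 million.

≈ 740 million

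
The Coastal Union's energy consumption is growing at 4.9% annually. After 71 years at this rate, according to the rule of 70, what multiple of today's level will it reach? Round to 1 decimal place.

Doubling time ≈ 70/4.9 = 14.29 years.
71 years / 14.29 ≈ 4.97 doublings → factor 2^4.97 ≈ 31.3.

about 31.3 times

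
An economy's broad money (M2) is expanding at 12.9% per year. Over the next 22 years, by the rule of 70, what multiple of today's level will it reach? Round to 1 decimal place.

about 16.6 times

Doubling time ≈ 70/12.9 = 5.43 years.
22 years / 5.43 ≈ 4.05 doublings → factor 2^4.05 ≈ 16.6.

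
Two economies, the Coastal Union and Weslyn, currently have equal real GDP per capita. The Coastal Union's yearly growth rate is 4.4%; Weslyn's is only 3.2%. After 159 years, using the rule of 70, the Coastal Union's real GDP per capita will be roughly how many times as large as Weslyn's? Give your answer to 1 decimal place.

Rate gap = 4.4% − 3.2% = 1.2 points.
The ratio doubles every 70/1.2 ≈ 58.33 years.
159/58.33 ≈ 2.73 doublings → ratio ≈ 2^2.73 ≈ 6.6.

around 6.6 times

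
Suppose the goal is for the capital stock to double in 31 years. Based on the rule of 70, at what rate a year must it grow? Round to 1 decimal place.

70 / 31 ≈ 2.26, so about 2.3% a year.

approximately 2.3%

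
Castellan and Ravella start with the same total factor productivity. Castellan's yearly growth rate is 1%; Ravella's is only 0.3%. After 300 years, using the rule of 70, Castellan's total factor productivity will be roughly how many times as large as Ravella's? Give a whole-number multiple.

≈ 8 times

Castellan pulls ahead at 0.7 pp per year, so the ratio doubles every 70/0.7 ≈ 100.00 years.
In 300 years that's 3.00 doublings: 2^3.00 ≈ 8.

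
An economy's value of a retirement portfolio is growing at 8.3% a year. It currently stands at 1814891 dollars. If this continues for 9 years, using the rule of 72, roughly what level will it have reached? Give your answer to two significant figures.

It doubles every 72/8.3 ≈ 8.67 years, so 9 years is 1.04 doublings.
2^1.04 ≈ 2.06; 1814891 × 2.06 ≈ 3700000 dollars.

about 3700000 dollars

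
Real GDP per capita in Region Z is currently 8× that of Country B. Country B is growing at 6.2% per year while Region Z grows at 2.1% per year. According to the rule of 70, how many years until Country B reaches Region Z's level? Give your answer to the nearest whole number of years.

about 51 years

Country B gains on Region Z at 6.2% − 2.1% = 4.1 points a year.
At that relative rate the gap halves every 70/4.1 ≈ 17.07 years.
An 8× gap closes after 3 halvings: 3 × 17.07 ≈ 51 years.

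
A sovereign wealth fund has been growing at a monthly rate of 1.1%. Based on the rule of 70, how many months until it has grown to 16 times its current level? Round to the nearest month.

Doubling time ≈ 70/1.1 = 63.64 months.
16 = 2^4, so 4 doublings → 255 months.

around 255 months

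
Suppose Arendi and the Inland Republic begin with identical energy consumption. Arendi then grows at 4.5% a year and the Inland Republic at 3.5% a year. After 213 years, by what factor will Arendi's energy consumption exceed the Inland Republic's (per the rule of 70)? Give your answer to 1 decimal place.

around 8.2 times

Only the 1-point difference matters.
70/1 ≈ 70.00 years per doubling of the ratio; 213 years gives 3.04 doublings, so ≈ 8.2×.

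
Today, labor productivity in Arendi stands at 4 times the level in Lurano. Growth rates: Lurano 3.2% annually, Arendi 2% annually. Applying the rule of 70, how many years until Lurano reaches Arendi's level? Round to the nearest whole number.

Lurano gains on Arendi at 3.2% − 2% = 1.2 points a year.
At that relative rate the gap halves every 70/1.2 ≈ 58.33 years.
A 4 times gap closes after 2 halvings: 2 × 58.33 ≈ 117 years.

≈ 117 years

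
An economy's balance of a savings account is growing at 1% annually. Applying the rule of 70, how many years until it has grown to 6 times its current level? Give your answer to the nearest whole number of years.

Doubling time ≈ 70/1 = 70.00 years.
6× is log₂ 6 ≈ 2.58 doublings, so ≈ 2.58 × 70.00 = 181 years.

≈ 181 years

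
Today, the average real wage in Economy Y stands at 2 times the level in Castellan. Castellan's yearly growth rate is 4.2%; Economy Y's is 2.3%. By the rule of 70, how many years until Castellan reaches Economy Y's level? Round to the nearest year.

37 years

Castellan gains on Economy Y at 4.2% − 2.3% = 1.9 points a year.
At that relative rate the gap halves every 70/1.9 ≈ 36.84 years.
A 2 times gap closes after 1 halving: 1 × 36.84 ≈ 37 years.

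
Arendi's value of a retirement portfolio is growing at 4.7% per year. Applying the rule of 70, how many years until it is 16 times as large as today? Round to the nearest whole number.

≈ 60 years

Doubling time ≈ 70/4.7 = 14.89 years.
16× is 4 doublings, so 4 × 14.89 ≈ 60 years.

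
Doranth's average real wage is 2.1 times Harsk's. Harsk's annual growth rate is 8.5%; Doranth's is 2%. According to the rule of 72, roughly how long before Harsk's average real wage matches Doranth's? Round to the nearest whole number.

roughly 12 years

Harsk gains on Doranth at 8.5% − 2% = 6.5 points a year.
At that relative rate the gap halves every 72/6.5 ≈ 11.08 years.
A 2.1 times gap takes log₂(2.1) ≈ 1.07 halvings to close: 1.07 × 11.08 ≈ 12 years.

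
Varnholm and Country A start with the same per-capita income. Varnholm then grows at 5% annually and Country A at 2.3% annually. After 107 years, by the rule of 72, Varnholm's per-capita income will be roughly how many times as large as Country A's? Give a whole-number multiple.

around 16 times

Only the 2.7-point difference matters.
72/2.7 ≈ 26.67 years per doubling of the ratio; 107 years gives 4.01 doublings, so ≈ 16×.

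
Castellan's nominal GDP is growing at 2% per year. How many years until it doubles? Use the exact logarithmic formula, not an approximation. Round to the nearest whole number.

t = ln(2) / ln(1 + 0.02) = 0.6931 / 0.019803 ≈ 35.00.
≈ 35 years.

35 years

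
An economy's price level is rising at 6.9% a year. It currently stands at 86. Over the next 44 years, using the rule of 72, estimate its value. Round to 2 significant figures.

Doubling time ≈ 72/6.9 = 10.43 years.
44 years is 44/10.43 ≈ 4.22 doublings, a factor of 2^4.22 ≈ 18.64.
86 × 18.64 ≈ 1600.

1600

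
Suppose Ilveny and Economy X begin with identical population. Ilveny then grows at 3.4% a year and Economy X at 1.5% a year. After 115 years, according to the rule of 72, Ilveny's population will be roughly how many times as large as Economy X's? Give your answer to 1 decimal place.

8.2 times

Ilveny pulls ahead at 1.9 pp per year, so the ratio doubles every 72/1.9 ≈ 37.89 years.
In 115 years that's 3.04 doublings: 2^3.04 ≈ 8.2.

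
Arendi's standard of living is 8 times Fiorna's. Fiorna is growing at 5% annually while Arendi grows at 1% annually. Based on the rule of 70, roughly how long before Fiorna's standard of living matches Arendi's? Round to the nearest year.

53 years

What matters is the difference: 4 pp.
Rule of 70 on the gap: the ratio halves every 70/4 ≈ 17.50 years.
An 8 times gap closes after 3 halvings: 3 × 17.50 ≈ 53 years.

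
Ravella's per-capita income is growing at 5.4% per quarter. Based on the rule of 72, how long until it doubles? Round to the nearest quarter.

about 13 quarters

At 5.4%, doubling takes about 72/5.4 = 13.33 quarters.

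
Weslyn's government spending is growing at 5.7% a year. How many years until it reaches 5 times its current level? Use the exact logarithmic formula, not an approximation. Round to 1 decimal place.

t = ln(5) / ln(1 + 0.057) = 1.6094 / 0.055435 ≈ 29.03.

29.0 years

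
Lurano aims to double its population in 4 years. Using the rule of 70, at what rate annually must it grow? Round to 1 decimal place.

around 17.5%

70 / 4 ≈ 17.50, so about 17.5% annually.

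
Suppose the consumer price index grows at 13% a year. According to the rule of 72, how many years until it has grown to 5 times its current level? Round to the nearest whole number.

One doubling takes 72/13 = 5.54 years.
5× is log₂ 5 ≈ 2.32 doublings, so ≈ 2.32 × 5.54 = 13 years.

13 years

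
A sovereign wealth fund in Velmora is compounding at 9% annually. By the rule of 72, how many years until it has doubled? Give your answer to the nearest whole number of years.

72/9 ≈ 8.00, so it doubles roughly every 8 years.

roughly 8 years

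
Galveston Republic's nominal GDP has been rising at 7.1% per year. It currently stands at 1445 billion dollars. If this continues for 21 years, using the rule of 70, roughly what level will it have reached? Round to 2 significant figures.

Doubling time ≈ 70/7.1 = 9.86 years.
21 years is 21/9.86 ≈ 2.13 doublings, a factor of 2^2.13 ≈ 4.38.
1445 × 4.38 ≈ 6300 billion dollars.

about 6300 billion dollars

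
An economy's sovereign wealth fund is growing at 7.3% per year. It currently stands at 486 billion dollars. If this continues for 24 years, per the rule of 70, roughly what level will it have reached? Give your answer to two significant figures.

roughly 2800 billion dollars

Doubling time ≈ 70/7.3 = 9.59 years.
24 years is 24/9.59 ≈ 2.50 doublings, a factor of 2^2.50 ≈ 5.66.
486 × 5.66 ≈ 2800 billion dollars.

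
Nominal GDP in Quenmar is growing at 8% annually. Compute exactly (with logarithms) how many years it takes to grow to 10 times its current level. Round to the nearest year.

t = ln(10) / ln(1 + 0.08) = 2.3026 / 0.076961 ≈ 29.92.
≈ 30 years.

30 years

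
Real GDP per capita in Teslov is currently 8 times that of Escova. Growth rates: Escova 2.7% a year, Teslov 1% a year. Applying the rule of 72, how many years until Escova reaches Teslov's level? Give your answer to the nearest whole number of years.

What matters is the difference: 1.7 pp.
Rule of 72 on the gap: the ratio halves every 72/1.7 ≈ 42.35 years.
An 8 times gap closes after 3 halvings: 3 × 42.35 ≈ 127 years.

around 127 years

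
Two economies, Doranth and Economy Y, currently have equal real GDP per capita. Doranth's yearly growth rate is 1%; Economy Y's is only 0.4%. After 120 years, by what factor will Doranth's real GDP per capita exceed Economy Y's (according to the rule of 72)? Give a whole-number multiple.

Only the 0.6-point difference matters.
72/0.6 ≈ 120.00 years per doubling of the ratio; 120 years gives 1.00 doublings, so ≈ 2×.

2 times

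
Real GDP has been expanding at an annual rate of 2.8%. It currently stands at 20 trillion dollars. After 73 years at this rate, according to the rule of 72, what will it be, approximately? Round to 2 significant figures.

roughly 140 trillion dollars

Doubling time ≈ 72/2.8 = 25.71 years.
73 years is 73/25.71 ≈ 2.84 doublings, a factor of 2^2.84 ≈ 7.16.
20 × 7.16 ≈ 140 trillion dollars.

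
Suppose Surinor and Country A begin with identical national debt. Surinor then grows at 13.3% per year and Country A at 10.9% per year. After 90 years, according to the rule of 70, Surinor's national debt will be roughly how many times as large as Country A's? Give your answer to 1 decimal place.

Only the 2.4-point difference matters.
70/2.4 ≈ 29.17 years per doubling of the ratio; 90 years gives 3.09 doublings, so ≈ 8.5×.

approximately 8.5 times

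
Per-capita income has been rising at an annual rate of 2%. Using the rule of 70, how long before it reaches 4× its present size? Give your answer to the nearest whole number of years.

At 2% it doubles every 70/2 ≈ 35.00 years.
4 = 2^2, so 2 doublings → 70 years.

70 years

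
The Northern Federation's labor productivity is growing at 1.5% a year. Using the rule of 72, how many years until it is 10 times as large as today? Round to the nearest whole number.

about 159 years

Doubling time ≈ 72/1.5 = 48.00 years.
Reaching 10× takes log₂(10) ≈ 3.32 doublings.
3.32 × 48.00 ≈ 159 years.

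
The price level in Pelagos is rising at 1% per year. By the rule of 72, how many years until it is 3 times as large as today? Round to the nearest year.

Doubling time ≈ 72/1 = 72.00 years.
3× is log₂ 3 ≈ 1.58 doublings, so ≈ 1.58 × 72.00 = 114 years.

114 years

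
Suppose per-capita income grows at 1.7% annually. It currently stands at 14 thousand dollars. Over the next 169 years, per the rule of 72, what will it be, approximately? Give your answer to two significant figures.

It doubles every 72/1.7 ≈ 42.35 years, so 169 years is 3.99 doublings.
2^3.99 ≈ 15.89; 14 × 15.89 ≈ 220 thousand dollars.

about 220 thousand dollars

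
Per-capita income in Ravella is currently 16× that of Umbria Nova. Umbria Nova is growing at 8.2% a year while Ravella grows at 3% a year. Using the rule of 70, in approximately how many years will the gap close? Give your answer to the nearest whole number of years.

Umbria Nova gains on Ravella at 8.2% − 3% = 5.2 points a year.
At that relative rate the gap halves every 70/5.2 ≈ 13.46 years.
A 16× gap closes after 4 halvings: 4 × 13.46 ≈ 54 years.

about 54 years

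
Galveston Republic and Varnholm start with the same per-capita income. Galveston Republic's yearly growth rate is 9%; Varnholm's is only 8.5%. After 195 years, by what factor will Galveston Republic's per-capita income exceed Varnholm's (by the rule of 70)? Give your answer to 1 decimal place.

Rate gap = 9% − 8.5% = 0.5 points.
The ratio doubles every 70/0.5 ≈ 140.00 years.
195/140.00 ≈ 1.39 doublings → ratio ≈ 2^1.39 ≈ 2.6.

2.6 times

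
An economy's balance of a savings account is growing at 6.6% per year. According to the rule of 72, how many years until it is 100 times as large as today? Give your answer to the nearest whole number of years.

about 72 years

One doubling takes 72/6.6 = 10.91 years.
100× is log₂ 100 ≈ 6.64 doublings, so ≈ 6.64 × 10.91 = 72 years.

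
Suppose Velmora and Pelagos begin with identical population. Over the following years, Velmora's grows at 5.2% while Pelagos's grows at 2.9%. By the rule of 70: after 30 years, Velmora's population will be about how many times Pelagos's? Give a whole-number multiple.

Velmora pulls ahead at 2.3 pp per year, so the ratio doubles every 70/2.3 ≈ 30.43 years.
In 30 years that's 0.99 doublings: 2^0.99 ≈ 2.

about 2 times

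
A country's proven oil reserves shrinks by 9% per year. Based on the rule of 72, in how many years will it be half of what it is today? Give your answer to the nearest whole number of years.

The rule works in reverse for decay: 72/9 ≈ 8.00 years to halve.

roughly 8 years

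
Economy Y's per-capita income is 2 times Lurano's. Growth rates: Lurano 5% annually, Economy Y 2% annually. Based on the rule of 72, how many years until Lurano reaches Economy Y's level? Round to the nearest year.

about 24 years

Lurano gains on Economy Y at 5% − 2% = 3 points a year.
At that relative rate the gap halves every 72/3 ≈ 24.00 years.
A 2 times gap closes after 1 halving: 1 × 24.00 ≈ 24 years.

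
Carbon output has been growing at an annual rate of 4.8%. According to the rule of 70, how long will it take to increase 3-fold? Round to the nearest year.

≈ 23 years

At 4.8% it doubles every 70/4.8 ≈ 14.58 years.
Reaching 3× takes log₂(3) ≈ 1.58 doublings.
1.58 × 14.58 ≈ 23 years.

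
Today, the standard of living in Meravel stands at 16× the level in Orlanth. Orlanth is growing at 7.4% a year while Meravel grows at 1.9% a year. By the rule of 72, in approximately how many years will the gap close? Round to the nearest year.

Orlanth gains on Meravel at 7.4% − 1.9% = 5.5 points a year.
At that relative rate the gap halves every 72/5.5 ≈ 13.09 years.
A 16× gap closes after 4 halvings: 4 × 13.09 ≈ 52 years.

≈ 52 years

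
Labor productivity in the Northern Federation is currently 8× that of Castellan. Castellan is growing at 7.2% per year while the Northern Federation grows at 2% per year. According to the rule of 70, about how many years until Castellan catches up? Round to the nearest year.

about 40 years

Castellan gains on the Northern Federation at 7.2% − 2% = 5.2 points a year.
At that relative rate the gap halves every 70/5.2 ≈ 13.46 years.
An 8× gap closes after 3 halvings: 3 × 13.46 ≈ 40 years.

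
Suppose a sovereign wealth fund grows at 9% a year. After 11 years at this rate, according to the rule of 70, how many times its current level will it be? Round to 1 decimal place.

Doubles every ≈ 7.78 years (70/9).
11 years is 1.41 doublings; 2^1.41 ≈ 2.7×.

≈ 2.7 times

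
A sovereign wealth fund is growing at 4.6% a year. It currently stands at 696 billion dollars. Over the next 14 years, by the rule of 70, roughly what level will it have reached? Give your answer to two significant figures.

Doubling time ≈ 70/4.6 = 15.22 years.
14 years is 14/15.22 ≈ 0.92 doublings, a factor of 2^0.92 ≈ 1.89.
696 × 1.89 ≈ 1300 billion dollars.

≈ 1300 billion dollars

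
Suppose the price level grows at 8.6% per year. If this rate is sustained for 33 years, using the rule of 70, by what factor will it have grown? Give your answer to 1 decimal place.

≈ 16.6 times

Doubles every ≈ 8.14 years (70/8.6).
33 years is 4.05 doublings; 2^4.05 ≈ 16.6×.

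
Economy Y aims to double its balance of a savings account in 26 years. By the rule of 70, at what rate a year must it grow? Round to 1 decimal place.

70 / 26 ≈ 2.69, so about 2.7% a year.

around 2.7%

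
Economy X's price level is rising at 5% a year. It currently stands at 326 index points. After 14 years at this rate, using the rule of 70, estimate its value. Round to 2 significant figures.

Doubling time ≈ 70/5 = 14.00 years.
14 years is 14/14.00 ≈ 1.00 doublings, a factor of 2^1.00 ≈ 2.00.
326 × 2.00 ≈ 650 index points.

≈ 650 index points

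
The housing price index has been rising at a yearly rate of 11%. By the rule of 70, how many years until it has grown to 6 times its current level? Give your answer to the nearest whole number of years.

Doubling time ≈ 70/11 = 6.36 years.
6× is log₂ 6 ≈ 2.58 doublings, so ≈ 2.58 × 6.36 = 16 years.

16 years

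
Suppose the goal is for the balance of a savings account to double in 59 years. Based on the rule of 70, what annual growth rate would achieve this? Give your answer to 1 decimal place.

approximately 1.2%

70 / 59 ≈ 1.19, so about 1.2% annually.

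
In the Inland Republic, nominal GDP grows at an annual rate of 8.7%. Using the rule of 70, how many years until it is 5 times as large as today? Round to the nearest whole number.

One doubling takes 70/8.7 = 8.05 years.
Reaching 5× takes log₂(5) ≈ 2.32 doublings.
2.32 × 8.05 ≈ 19 years.

about 19 years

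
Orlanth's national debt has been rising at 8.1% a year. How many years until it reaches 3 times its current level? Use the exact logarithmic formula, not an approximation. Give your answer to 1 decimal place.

14.1 years

t = ln(3) / ln(1 + 0.081) = 1.0986 / 0.077887 ≈ 14.11.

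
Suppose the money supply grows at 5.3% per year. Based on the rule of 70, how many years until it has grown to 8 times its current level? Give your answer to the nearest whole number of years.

One doubling takes 70/5.3 = 13.21 years.
8 = 2^3, so 3 doublings → 40 years.

≈ 40 years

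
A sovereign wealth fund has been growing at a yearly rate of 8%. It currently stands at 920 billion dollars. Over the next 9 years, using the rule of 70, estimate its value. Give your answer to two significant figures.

about 1900 billion dollars

Doubling time ≈ 70/8 = 8.75 years.
9 years is 9/8.75 ≈ 1.03 doublings, a factor of 2^1.03 ≈ 2.04.
920 × 2.04 ≈ 1900 billion dollars.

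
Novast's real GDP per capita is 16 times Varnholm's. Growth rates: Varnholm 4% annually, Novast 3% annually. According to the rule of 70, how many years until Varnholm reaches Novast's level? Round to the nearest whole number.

The growth-rate gap is 4% − 3% = 1 percentage point.
So the ratio between them halves every 70/1 ≈ 70.00 years.
A 16 times gap closes after 4 halvings: 4 × 70.00 ≈ 280 years.

roughly 280 years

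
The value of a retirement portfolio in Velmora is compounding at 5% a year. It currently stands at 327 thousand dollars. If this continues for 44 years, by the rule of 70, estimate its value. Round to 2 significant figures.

about 2900 thousand dollars

It doubles every 70/5 ≈ 14.00 years, so 44 years is 3.14 doublings.
2^3.14 ≈ 8.82; 327 × 8.82 ≈ 2900 thousand dollars.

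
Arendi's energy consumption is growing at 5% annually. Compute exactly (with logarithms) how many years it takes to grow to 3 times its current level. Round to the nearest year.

23 years

t = ln(3) / ln(1 + 0.05) = 1.0986 / 0.048790 ≈ 22.52.
≈ 23 years.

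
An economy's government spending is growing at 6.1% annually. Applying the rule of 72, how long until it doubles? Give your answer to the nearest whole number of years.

roughly 12 years

Doubling time ≈ 72 / 6.1 = 11.80 years.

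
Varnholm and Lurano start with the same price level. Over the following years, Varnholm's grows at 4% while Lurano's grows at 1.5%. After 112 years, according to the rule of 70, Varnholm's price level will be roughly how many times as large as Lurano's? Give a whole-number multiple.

Only the 2.5-point difference matters.
70/2.5 ≈ 28.00 years per doubling of the ratio; 112 years gives 4.00 doublings, so ≈ 16×.

around 16 times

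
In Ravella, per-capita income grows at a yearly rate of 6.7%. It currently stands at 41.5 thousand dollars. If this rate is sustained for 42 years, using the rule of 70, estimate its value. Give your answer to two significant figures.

approximately 670 thousand dollars

Doubling time ≈ 70/6.7 = 10.45 years.
42 years is 42/10.45 ≈ 4.02 doublings, a factor of 2^4.02 ≈ 16.22.
41.5 × 16.22 ≈ 670 thousand dollars.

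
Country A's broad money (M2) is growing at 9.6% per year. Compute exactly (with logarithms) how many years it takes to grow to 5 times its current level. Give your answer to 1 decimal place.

17.6 years

t = ln(5) / ln(1 + 0.096) = 1.6094 / 0.091667 ≈ 17.56.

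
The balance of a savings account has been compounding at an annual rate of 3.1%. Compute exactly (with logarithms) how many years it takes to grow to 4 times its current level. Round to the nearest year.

t = ln(4) / ln(1 + 0.031) = 1.3863 / 0.030529 ≈ 45.41.
≈ 45 years.

45 years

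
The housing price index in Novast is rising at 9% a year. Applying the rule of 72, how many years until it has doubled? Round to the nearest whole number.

around 8 years

72/9 ≈ 8.00, so it doubles roughly every 8 years.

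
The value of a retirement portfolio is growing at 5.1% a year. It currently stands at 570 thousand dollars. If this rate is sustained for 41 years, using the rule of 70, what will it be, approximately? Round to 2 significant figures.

Doubling time ≈ 70/5.1 = 13.73 years.
41 years is 41/13.73 ≈ 2.99 doublings, a factor of 2^2.99 ≈ 7.94.
570 × 7.94 ≈ 4500 thousand dollars.

≈ 4500 thousand dollars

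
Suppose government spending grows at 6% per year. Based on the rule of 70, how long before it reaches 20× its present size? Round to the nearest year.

about 50 years

Doubling time ≈ 70/6 = 11.67 years.
Reaching 20× takes log₂(20) ≈ 4.32 doublings.
4.32 × 11.67 ≈ 50 years.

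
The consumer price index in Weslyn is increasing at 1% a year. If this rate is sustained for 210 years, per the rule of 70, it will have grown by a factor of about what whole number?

Doubling time ≈ 70/1 = 70.00 years.
210/70.00 ≈ 3 doublings, so about 2^3 = 8×.

around 8 times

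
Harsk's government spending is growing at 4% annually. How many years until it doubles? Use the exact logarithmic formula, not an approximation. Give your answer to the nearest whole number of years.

t = ln(2) / ln(1 + 0.04) = 0.6931 / 0.039221 ≈ 17.67.
≈ 18 years.

18 years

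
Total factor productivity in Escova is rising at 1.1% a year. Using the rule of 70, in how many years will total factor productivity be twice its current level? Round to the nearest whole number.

64 years

70/1.1 ≈ 63.64, so it doubles roughly every 64 years.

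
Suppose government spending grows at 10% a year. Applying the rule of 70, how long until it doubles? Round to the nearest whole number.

≈ 7 years

At 10%, doubling takes about 70/10 = 7.00 years.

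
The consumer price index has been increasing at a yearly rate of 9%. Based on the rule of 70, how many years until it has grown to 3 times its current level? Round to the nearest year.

about 12 years

One doubling takes 70/9 = 7.78 years.
Reaching 3× takes log₂(3) ≈ 1.58 doublings.
1.58 × 7.78 ≈ 12 years.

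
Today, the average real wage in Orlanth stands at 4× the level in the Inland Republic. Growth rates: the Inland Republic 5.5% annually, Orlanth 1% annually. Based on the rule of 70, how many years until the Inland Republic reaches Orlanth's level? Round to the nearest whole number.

What matters is the difference: 4.5 pp.
Rule of 70 on the gap: the ratio halves every 70/4.5 ≈ 15.56 years.
A 4× gap closes after 2 halvings: 2 × 15.56 ≈ 31 years.

approximately 31 years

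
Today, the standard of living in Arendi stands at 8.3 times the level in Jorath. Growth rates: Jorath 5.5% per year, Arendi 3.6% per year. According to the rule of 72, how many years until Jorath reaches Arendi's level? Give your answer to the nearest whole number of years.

Jorath gains on Arendi at 5.5% − 3.6% = 1.9 points a year.
At that relative rate the gap halves every 72/1.9 ≈ 37.89 years.
An 8.3 times gap takes log₂(8.3) ≈ 3.05 halvings to close: 3.05 × 37.89 ≈ 116 years.

≈ 116 years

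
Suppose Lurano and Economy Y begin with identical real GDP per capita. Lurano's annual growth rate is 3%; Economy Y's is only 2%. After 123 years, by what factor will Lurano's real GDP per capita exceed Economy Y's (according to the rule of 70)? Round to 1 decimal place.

Rate gap = 3% − 2% = 1 point.
The ratio doubles every 70/1 ≈ 70.00 years.
123/70.00 ≈ 1.76 doublings → ratio ≈ 2^1.76 ≈ 3.4.

around 3.4 times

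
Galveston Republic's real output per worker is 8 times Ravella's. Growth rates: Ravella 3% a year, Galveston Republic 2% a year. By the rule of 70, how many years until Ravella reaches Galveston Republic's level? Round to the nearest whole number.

The growth-rate gap is 3% − 2% = 1 percentage point.
So the ratio between them halves every 70/1 ≈ 70.00 years.
An 8 times gap closes after 3 halvings: 3 × 70.00 ≈ 210 years.

approximately 210 years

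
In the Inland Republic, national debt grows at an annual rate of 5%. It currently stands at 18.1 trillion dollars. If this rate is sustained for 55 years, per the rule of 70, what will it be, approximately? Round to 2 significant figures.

280 trillion dollars

It doubles every 70/5 ≈ 14.00 years, so 55 years is 3.93 doublings.
2^3.93 ≈ 15.24; 18.1 × 15.24 ≈ 280 trillion dollars.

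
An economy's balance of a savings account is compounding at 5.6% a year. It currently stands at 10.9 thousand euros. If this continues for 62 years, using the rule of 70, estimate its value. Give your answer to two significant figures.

Doubling time ≈ 70/5.6 = 12.50 years.
62 years is 62/12.50 ≈ 4.96 doublings, a factor of 2^4.96 ≈ 31.12.
10.9 × 31.12 ≈ 340 thousand euros.

≈ 340 thousand euros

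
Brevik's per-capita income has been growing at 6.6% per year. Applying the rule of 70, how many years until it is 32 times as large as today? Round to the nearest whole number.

Doubling time ≈ 70/6.6 = 10.61 years.
32× is 5 doublings, so 5 × 10.61 ≈ 53 years.

around 53 years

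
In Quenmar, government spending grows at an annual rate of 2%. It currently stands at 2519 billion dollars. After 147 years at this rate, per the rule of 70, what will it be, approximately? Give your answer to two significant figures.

approximately 46000 billion dollars

Doubling time ≈ 70/2 = 35.00 years.
147 years is 147/35.00 ≈ 4.20 doublings, a factor of 2^4.20 ≈ 18.38.
2519 × 18.38 ≈ 46000 billion dollars.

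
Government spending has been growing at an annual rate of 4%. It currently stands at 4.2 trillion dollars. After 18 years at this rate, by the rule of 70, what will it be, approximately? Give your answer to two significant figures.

It doubles every 70/4 ≈ 17.50 years, so 18 years is 1.03 doublings.
2^1.03 ≈ 2.04; 4.2 × 2.04 ≈ 8.6 trillion dollars.

roughly 8.6 trillion dollars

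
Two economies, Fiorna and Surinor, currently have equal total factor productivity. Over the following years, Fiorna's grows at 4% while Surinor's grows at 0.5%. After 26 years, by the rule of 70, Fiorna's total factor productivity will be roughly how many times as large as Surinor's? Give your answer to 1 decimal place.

Only the 3.5-point difference matters.
70/3.5 ≈ 20.00 years per doubling of the ratio; 26 years gives 1.30 doublings, so ≈ 2.5×.

around 2.5 times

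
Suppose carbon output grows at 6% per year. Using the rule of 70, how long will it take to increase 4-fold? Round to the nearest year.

roughly 23 years

Doubling time ≈ 70/6 = 11.67 years.
4× is 2 doublings, so 2 × 11.67 ≈ 23 years.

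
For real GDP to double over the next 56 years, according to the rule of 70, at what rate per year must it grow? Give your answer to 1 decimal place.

around 1.3%

70 / 56 ≈ 1.25, so about 1.3% per year.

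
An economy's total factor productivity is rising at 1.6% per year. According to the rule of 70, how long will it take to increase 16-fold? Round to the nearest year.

≈ 175 years

One doubling takes 70/1.6 = 43.75 years.
16× is 4 doublings, so 4 × 43.75 ≈ 175 years.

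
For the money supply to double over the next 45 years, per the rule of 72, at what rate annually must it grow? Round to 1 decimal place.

72 / 45 ≈ 1.60, so about 1.6% annually.

roughly 1.6%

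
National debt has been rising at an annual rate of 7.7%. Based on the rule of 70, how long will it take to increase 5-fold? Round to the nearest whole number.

around 21 years

At 7.7% it doubles every 70/7.7 ≈ 9.09 years.
Reaching 5× takes log₂(5) ≈ 2.32 doublings.
2.32 × 9.09 ≈ 21 years.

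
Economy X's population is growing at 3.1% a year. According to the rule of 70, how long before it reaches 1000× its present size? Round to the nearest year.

At 3.1% it doubles every 70/3.1 ≈ 22.58 years.
Reaching 1000× takes log₂(1000) ≈ 9.97 doublings.
9.97 × 22.58 ≈ 225 years.

roughly 225 years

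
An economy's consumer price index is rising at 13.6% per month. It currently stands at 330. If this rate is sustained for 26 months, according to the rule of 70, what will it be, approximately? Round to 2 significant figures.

around 11000

It doubles every 70/13.6 ≈ 5.15 months, so 26 months is 5.05 doublings.
2^5.05 ≈ 33.13; 330 × 33.13 ≈ 11000.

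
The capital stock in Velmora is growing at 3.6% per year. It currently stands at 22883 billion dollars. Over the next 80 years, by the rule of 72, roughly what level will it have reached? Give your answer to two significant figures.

Doubling time ≈ 72/3.6 = 20.00 years.
80 years is 80/20.00 ≈ 4.00 doublings, a factor of 2^4.00 ≈ 16.00.
22883 × 16.00 ≈ 370000 billion dollars.

approximately 370000 billion dollars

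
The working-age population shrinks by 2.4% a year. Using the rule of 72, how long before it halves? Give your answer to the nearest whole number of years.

Halving time ≈ 72 / 2.4 = 30.00 → 30 years.

around 30 years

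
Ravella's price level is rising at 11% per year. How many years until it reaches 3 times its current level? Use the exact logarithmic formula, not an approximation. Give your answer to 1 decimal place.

10.5 years

t = ln(3) / ln(1 + 0.11) = 1.0986 / 0.104360 ≈ 10.53.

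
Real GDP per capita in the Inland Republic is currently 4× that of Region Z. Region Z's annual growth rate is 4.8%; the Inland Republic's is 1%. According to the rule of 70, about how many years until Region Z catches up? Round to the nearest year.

around 37 years

Region Z gains on the Inland Republic at 4.8% − 1% = 3.8 points a year.
At that relative rate the gap halves every 70/3.8 ≈ 18.42 years.
A 4× gap closes after 2 halvings: 2 × 18.42 ≈ 37 years.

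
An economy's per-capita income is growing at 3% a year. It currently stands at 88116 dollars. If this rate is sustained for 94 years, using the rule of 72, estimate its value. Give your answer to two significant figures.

around 1300000 dollars

It doubles every 72/3 ≈ 24.00 years, so 94 years is 3.92 doublings.
2^3.92 ≈ 15.14; 88116 × 15.14 ≈ 1300000 dollars.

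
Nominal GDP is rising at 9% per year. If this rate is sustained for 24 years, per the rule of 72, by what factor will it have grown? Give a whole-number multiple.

72/9 ≈ 8.00 years per doubling.
24 years fits 3 doublings: 2^3 = 8.

roughly 8 times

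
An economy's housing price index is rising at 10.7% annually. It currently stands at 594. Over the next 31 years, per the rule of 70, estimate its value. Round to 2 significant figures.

16000

It doubles every 70/10.7 ≈ 6.54 years, so 31 years is 4.74 doublings.
2^4.74 ≈ 26.72; 594 × 26.72 ≈ 16000.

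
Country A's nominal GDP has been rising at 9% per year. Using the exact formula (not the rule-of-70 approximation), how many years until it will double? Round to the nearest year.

t = ln(2) / ln(1 + 0.09) = 0.6931 / 0.086178 ≈ 8.04.
≈ 8 years.

8 years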